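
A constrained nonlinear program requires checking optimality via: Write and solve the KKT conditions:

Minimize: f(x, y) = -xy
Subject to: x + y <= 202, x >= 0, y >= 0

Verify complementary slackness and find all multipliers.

Problem: min -xy s.t. x + y <= 202 (multiplier lambda), x >= 0 (mu_x), y >= 0 (mu_y)
KKT stationarity: -y + lambda - mu_x = 0, -x + lambda - mu_y = 0, with lambda, mu_x, mu_y >= 0
Complementary slackness: lambda*(x + y - 202) = 0, mu_x*x = 0, mu_y*y = 0
If lambda = 0: y = -mu_x <= 0 and x = -mu_y <= 0 force x = y = 0 with f = 0; but x = y = 101 is feasible with f = -10201 < 0, so this is not the minimum. Hence lambda > 0 and x + y = 202.
Try x > 0, y > 0 (so mu_x = mu_y = 0): y = lambda, x = lambda => x = y = lambda
x + y = 202 => 2*lambda = 202 => lambda = 101
x* = y* = 101 > 0, consistent with mu_x = mu_y = 0.
(Any feasible point with x = 0 or y = 0 has f = 0 > -10201, so the minimum is not on those boundaries.)
min(-xy) = -10201 (i.e. max xy = 10201)
Multipliers: lambda = 101, mu_x = 0, mu_y = 0
Complementary slackness: lambda*(x + y - 202) = 101*(101 + 101 - 202) = 0, mu_x*x = 0*101 = 0, mu_y*y = 0*101 = 0. Satisfied.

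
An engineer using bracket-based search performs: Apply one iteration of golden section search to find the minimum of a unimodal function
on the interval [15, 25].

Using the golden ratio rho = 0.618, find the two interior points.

Golden section search on [15, 25].
Golden ratio rho = 0.618 (approx).
Interior points:
  x_1 = 15 + (1-0.618)*10 = 18.8200
  x_2 = 15 + 0.618*10 = 21.1800
Compare f(x_1) and f(x_2) to determine which subinterval to keep.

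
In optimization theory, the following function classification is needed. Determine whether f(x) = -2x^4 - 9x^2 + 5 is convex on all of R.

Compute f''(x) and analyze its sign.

f(x) = -2x^4 - 9x^2 + 5
f'(x) = -8x^3 + -18x
f''(x) = -24x^2 + -18
f''(x) = -24x^2 + -18 <= -18 < 0 for all x
Therefore, f is concave on R.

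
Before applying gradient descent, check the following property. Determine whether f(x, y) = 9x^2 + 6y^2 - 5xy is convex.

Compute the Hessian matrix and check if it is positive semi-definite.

f(x,y) = 9x^2 + 6y^2 - 5xy
Hessian H = [[18, -5], [-5, 12]]
trace(H) = 30, det(H) = 191
Eigenvalues: (30 +/- sqrt(136)) / 2 = 20.83, 9.169
Since both eigenvalues > 0, f is convex.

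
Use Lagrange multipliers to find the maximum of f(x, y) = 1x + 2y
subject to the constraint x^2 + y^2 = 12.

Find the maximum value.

Set up Lagrange conditions: grad f = lambda * grad g
  1 = 2*lambda*x
  2 = 2*lambda*y
From these: x/y = 1/2, so x = 1t, y = 2t for some t.
Substitute into constraint: (1t)^2 + (2t)^2 = 12
  t^2 * 5 = 12
  t = sqrt(12/5)
Maximum = 1*x + 2*y = (1^2 + 2^2)*t = 5 * sqrt(12/5) = sqrt(60)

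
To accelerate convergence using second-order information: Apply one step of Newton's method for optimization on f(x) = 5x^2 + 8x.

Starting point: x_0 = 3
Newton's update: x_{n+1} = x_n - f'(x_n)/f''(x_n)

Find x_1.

f(x) = 5x^2 + 8x
f'(x) = 10x + (8), f''(x) = 10
Newton step: x_1 = x_0 - f'(x_0)/f''(x_0)
f'(3) = 38
x_1 = 3 - 38/10 = -4/5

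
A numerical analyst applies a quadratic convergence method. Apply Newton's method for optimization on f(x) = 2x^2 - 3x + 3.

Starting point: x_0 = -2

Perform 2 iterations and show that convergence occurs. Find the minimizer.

f(x) = 2x^2 - 3x + 3, f'(x) = 4x + (-3), f''(x) = 4
Step 1: f'(-2) = -11, x_1 = -2 - -11/4 = 3/4
Step 2: f'(3/4) = 0, x_2 = 3/4 (converged)
Newton's method converges in 1 step for quadratics.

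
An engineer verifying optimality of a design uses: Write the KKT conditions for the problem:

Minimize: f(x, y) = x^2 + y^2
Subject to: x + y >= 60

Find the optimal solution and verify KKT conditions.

KKT conditions for min x^2 + y^2 s.t. x + y >= 60:
Stationarity: 2x = mu, 2y = mu
So x = y = mu/2.
Complementary slackness: mu*(x + y - 60) = 0
Primal feasibility: x + y >= 60; dual feasibility: mu >= 0
If mu = 0 then x = y = 0, but 0 + 0 < 60 is infeasible, so the constraint is active.
Constraint active: x + y = 2*(mu/2) = 60 => mu = 60
x = y = 30, f = 1800
Verify: stationarity 2*30 = 60 = mu; primal 30 + 30 = 60 >= 60; dual mu = 60 >= 0; complementary slackness 60*(60 - 60) = 0. All KKT conditions hold.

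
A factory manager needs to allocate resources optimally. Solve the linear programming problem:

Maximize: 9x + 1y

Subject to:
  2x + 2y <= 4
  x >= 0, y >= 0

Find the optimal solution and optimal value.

The feasible region has vertices at [(0, 0), (2, 0), (0, 2)].
Checking objective 9x + 1y at each vertex:
  (0, 0): 9*0 + 1*0 = 0
  (2, 0): 9*2 + 1*0 = 18
  (0, 2): 9*0 + 1*2 = 2
Maximum is 18 at (2, 0).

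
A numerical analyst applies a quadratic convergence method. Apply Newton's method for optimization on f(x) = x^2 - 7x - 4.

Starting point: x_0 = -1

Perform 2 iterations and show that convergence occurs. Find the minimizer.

f(x) = x^2 - 7x - 4, f'(x) = 2x + (-7), f''(x) = 2
Step 1: f'(-1) = -9, x_1 = -1 - -9/2 = 7/2
Step 2: f'(7/2) = 0, x_2 = 7/2 (converged)
Newton's method converges in 1 step for quadratics.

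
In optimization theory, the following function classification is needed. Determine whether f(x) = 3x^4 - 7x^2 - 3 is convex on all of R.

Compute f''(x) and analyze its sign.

f(x) = 3x^4 - 7x^2 - 3
f'(x) = 12x^3 + -14x
f''(x) = 36x^2 + -14
f''(0) = -14 < 0, so not convex near x = 0
Therefore, f is not globally convex on R.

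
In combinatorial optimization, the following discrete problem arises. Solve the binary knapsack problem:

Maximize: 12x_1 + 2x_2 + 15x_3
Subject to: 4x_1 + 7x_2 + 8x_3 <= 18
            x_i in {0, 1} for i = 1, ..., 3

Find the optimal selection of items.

Items: item 1 (v=12, w=4), item 2 (v=2, w=7), item 3 (v=15, w=8)
Capacity: 18
Checking all 8 subsets (w = total weight, v = total value):
  {}: w = 0, v = 0
  {1}: w = 4, v = 12
  {2}: w = 7, v = 2
  {3}: w = 8, v = 15
  {1, 2}: w = 11, v = 14
  {1, 3}: w = 12, v = 27
  {2, 3}: w = 15, v = 17
  {1, 2, 3}: w = 19 > 18, infeasible
Best feasible subset: items [1, 3]
Total weight: 12 <= 18, total value: 27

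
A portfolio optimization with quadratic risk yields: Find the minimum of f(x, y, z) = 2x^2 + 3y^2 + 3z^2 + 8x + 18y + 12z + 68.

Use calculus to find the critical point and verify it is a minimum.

f(x,y,z) = 2x^2 + 3y^2 + 3z^2 + 8x + 18y + 12z + 68
df/dx = 4x + (8) = 0 => x = -2
df/dy = 6y + (18) = 0 => y = -3
df/dz = 6z + (12) = 0 => z = -2
f(-2,-3,-2) = 2*(-2)^2 + 3*(-3)^2 + 3*(-2)^2 + 8*(-2) + 18*(-3) + 12*(-2) + 68 = 21
Hessian is diagonal with entries 4, 6, 6 > 0, confirmed minimum.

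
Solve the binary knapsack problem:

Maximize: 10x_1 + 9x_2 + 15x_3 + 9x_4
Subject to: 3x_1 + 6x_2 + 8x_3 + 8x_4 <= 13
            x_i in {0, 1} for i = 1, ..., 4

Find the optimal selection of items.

Items: item 1 (v=10, w=3), item 2 (v=9, w=6), item 3 (v=15, w=8), item 4 (v=9, w=8)
Capacity: 13
Checking all 16 subsets (w = total weight, v = total value):
  {}: w = 0, v = 0
  {1}: w = 3, v = 10
  {2}: w = 6, v = 9
  {3}: w = 8, v = 15
  {4}: w = 8, v = 9
  {1, 2}: w = 9, v = 19
  {1, 3}: w = 11, v = 25
  {1, 4}: w = 11, v = 19
  {2, 3}: w = 14 > 13, infeasible
  {2, 4}: w = 14 > 13, infeasible
  {3, 4}: w = 16 > 13, infeasible
  {1, 2, 3}: w = 17 > 13, infeasible
  {1, 2, 4}: w = 17 > 13, infeasible
  {1, 3, 4}: w = 19 > 13, infeasible
  {2, 3, 4}: w = 22 > 13, infeasible
  {1, 2, 3, 4}: w = 25 > 13, infeasible
Best feasible subset: items [1, 3]
Total weight: 11 <= 13, total value: 25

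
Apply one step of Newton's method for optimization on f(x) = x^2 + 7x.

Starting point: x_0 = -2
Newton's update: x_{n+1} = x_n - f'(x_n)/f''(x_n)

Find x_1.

f(x) = x^2 + 7x
f'(x) = 2x + (7), f''(x) = 2
Newton step: x_1 = x_0 - f'(x_0)/f''(x_0)
f'(-2) = 3
x_1 = -2 - 3/2 = -7/2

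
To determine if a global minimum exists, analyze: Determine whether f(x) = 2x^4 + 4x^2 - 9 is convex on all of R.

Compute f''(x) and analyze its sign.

f(x) = 2x^4 + 4x^2 - 9
f'(x) = 8x^3 + 8x
f''(x) = 24x^2 + 8
f''(x) = 24x^2 + 8 >= 8 > 0 for all x
Therefore, f is convex on R.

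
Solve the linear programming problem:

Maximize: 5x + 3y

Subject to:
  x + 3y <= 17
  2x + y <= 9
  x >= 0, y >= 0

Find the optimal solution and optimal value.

Feasible vertices: (0, 0), (0, 17/3), (2, 5), (9/2, 0)
Objective 5x + 3y at each:
  (0, 0): 0
  (0, 17/3): 17
  (2, 5): 25
  (9/2, 0): 45/2
Maximum is 25 at (2, 5).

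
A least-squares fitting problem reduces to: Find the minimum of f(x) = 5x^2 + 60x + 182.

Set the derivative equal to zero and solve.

f(x) = 5x^2 + 60x + 182
f'(x) = 10x + (60) = 0
x = -60/10 = -6
f(-6) = 2
Since f''(x) = 10 > 0, this is a minimum.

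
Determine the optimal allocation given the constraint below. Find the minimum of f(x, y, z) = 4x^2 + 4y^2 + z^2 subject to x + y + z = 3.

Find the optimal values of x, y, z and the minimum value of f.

Using Lagrange multipliers on f = 4x^2 + 4y^2 + z^2 with constraint x + y + z = 3:
Conditions: 2*4*x = lambda, 2*4*y = lambda, 2*1*z = lambda
So x = lambda/8, y = lambda/8, z = lambda/2
Substituting into constraint: lambda * (3/4) = 3
lambda = 4
x = 1/2, y = 1/2, z = 2
Minimum value = 6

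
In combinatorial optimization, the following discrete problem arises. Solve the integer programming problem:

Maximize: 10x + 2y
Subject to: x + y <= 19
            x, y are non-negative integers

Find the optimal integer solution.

Objective: 10x + 2y, constraint: x + y <= 19
Coefficient of x is 10 >= coefficient of y is 2, so allocate the entire budget to x.
Optimal: x = 19, y = 0, value = 190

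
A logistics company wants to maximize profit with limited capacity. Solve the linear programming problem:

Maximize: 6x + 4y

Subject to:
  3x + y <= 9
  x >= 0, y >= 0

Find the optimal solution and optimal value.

The feasible region has vertices at [(0, 0), (3, 0), (0, 9)].
Checking objective 6x + 4y at each vertex:
  (0, 0): 6*0 + 4*0 = 0
  (3, 0): 6*3 + 4*0 = 18
  (0, 9): 6*0 + 4*9 = 36
Maximum is 36 at (0, 9).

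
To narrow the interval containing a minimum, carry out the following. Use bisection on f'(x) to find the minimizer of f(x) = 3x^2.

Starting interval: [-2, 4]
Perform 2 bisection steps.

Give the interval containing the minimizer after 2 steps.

Finding critical point of f(x) = 3x^2 using bisection on f'(x) = 6x + 0.
f'(x) = 0 when x = 0.
Starting interval: [-2, 4]
Step 1: mid = 1, f'(mid) = 6, new interval = [-2, 1]
Step 2: mid = -1/2, f'(mid) = -3, new interval = [-1/2, 1]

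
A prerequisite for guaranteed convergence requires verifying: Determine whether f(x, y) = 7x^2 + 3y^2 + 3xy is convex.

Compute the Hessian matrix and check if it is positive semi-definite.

f(x,y) = 7x^2 + 3y^2 + 3xy
Hessian H = [[14, 3], [3, 6]]
trace(H) = 20, det(H) = 75
Eigenvalues: (20 +/- sqrt(100)) / 2 = 15, 5
Since both eigenvalues > 0, f is convex.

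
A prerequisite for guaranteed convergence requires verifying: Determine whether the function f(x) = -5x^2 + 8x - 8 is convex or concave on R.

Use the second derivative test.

f(x) = -5x^2 + 8x - 8
f'(x) = -10x + 8
f''(x) = -10
Since f''(x) = -10 < 0 for all x, f is concave on R.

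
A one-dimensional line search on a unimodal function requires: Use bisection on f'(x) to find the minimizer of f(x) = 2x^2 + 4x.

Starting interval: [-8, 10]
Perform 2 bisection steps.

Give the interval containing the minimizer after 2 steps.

Finding critical point of f(x) = 2x^2 + 4x using bisection on f'(x) = 4x + 4.
f'(x) = 0 when x = -1.
Starting interval: [-8, 10]
Step 1: mid = 1, f'(mid) = 8, new interval = [-8, 1]
Step 2: mid = -7/2, f'(mid) = -10, new interval = [-7/2, 1]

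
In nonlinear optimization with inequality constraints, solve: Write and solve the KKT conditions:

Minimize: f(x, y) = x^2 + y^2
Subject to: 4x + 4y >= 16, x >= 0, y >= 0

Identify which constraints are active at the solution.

KKT conditions for min x^2 + y^2 s.t. 4x + 4y >= 16, x >= 0, y >= 0:
Stationarity: 2x = mu*4 + mu_x, 2y = mu*4 + mu_y, with mu, mu_x, mu_y >= 0
Complementary slackness: mu*(4x + 4y - 16) = 0, mu_x*x = 0, mu_y*y = 0
(0, 0) is infeasible (4*0 + 4*0 < 16), so if mu = 0 stationarity would force x = mu_x/2 >= 0, y = mu_y/2 >= 0 with mu_x*x = mu_y*y = 0, i.e. x = y = 0: contradiction. Hence mu > 0 and 4x + 4y = 16 is active.
Try x > 0, y > 0 (so mu_x = mu_y = 0): x = 4*mu/2, y = 4*mu/2
Substitute: 4*(4*mu/2) + 4*(4*mu/2) = 16
  mu*32/2 = 16 => mu = 1
x* = 2 > 0, y* = 2 > 0, consistent with mu_x = mu_y = 0.
f is convex and the constraints are linear, so this KKT point is the global minimum.
f* = 8
Active constraints: 4x + 4y >= 16 (holds with equality, mu = 1 > 0); x >= 0 and y >= 0 are inactive (mu_x = mu_y = 0).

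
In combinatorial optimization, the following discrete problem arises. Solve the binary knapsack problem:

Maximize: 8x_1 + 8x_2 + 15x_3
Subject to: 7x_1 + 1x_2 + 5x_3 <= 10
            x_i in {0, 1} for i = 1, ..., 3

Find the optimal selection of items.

Items: item 1 (v=8, w=7), item 2 (v=8, w=1), item 3 (v=15, w=5)
Capacity: 10
Checking all 8 subsets (w = total weight, v = total value):
  {}: w = 0, v = 0
  {1}: w = 7, v = 8
  {2}: w = 1, v = 8
  {3}: w = 5, v = 15
  {1, 2}: w = 8, v = 16
  {1, 3}: w = 12 > 10, infeasible
  {2, 3}: w = 6, v = 23
  {1, 2, 3}: w = 13 > 10, infeasible
Best feasible subset: items [2, 3]
Total weight: 6 <= 10, total value: 23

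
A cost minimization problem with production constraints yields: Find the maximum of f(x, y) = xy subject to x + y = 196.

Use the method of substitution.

Substitute y = 196 - x into f(x,y) = xy:
g(x) = x(196 - x) = 196x - x^2
g'(x) = 196 - 2x = 0  =>  x = 98
y = 196 - 98 = 98
Maximum value = 98 * 98 = 9604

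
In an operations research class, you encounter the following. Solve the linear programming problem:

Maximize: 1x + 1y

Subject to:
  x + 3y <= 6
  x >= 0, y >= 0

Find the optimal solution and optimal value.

The feasible region has vertices at [(0, 0), (6, 0), (0, 2)].
Checking objective 1x + 1y at each vertex:
  (0, 0): 1*0 + 1*0 = 0
  (6, 0): 1*6 + 1*0 = 6
  (0, 2): 1*0 + 1*2 = 2
Maximum is 6 at (6, 0).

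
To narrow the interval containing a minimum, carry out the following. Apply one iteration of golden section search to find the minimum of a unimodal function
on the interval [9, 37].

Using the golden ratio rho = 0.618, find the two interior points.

Golden section search on [9, 37].
Golden ratio rho = 0.618 (approx).
Interior points:
  x_1 = 9 + (1-0.618)*28 = 19.6960
  x_2 = 9 + 0.618*28 = 26.3040
Compare f(x_1) and f(x_2) to determine which subinterval to keep.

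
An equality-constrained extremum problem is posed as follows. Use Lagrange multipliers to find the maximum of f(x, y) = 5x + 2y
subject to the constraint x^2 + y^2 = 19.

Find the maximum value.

Set up Lagrange conditions: grad f = lambda * grad g
  5 = 2*lambda*x
  2 = 2*lambda*y
From these: x/y = 5/2, so x = 5t, y = 2t for some t.
Substitute into constraint: (5t)^2 + (2t)^2 = 19
  t^2 * 29 = 19
  t = sqrt(19/29)
Maximum = 5*x + 2*y = (5^2 + 2^2)*t = 29 * sqrt(19/29) = sqrt(551)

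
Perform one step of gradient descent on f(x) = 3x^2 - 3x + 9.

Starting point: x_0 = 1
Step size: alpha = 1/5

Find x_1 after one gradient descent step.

f(x) = 3x^2 - 3x + 9
f'(x) = 6x - 3
f'(1) = 6*1 + (-3) = 3
x_1 = x_0 - alpha * f'(x_0) = 1 - 1/5 * 3 = 2/5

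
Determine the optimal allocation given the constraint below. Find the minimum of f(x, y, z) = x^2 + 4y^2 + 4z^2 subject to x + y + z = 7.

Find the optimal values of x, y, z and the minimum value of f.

Using Lagrange multipliers on f = x^2 + 4y^2 + 4z^2 with constraint x + y + z = 7:
Conditions: 2*1*x = lambda, 2*4*y = lambda, 2*4*z = lambda
So x = lambda/2, y = lambda/8, z = lambda/8
Substituting into constraint: lambda * (3/4) = 7
lambda = 28/3
x = 14/3, y = 7/6, z = 7/6
Minimum value = 98/3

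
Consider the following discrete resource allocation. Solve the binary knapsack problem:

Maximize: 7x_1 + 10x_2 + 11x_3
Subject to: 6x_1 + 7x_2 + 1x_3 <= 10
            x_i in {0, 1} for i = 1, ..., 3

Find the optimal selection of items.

Items: item 1 (v=7, w=6), item 2 (v=10, w=7), item 3 (v=11, w=1)
Capacity: 10
Checking all 8 subsets (w = total weight, v = total value):
  {}: w = 0, v = 0
  {1}: w = 6, v = 7
  {2}: w = 7, v = 10
  {3}: w = 1, v = 11
  {1, 2}: w = 13 > 10, infeasible
  {1, 3}: w = 7, v = 18
  {2, 3}: w = 8, v = 21
  {1, 2, 3}: w = 14 > 10, infeasible
Best feasible subset: items [2, 3]
Total weight: 8 <= 10, total value: 21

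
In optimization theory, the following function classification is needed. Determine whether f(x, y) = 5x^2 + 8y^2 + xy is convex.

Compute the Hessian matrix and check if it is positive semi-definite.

f(x,y) = 5x^2 + 8y^2 + xy
Hessian H = [[10, 1], [1, 16]]
trace(H) = 26, det(H) = 159
Eigenvalues: (26 +/- sqrt(40)) / 2 = 16.16, 9.838
Since both eigenvalues > 0, f is convex.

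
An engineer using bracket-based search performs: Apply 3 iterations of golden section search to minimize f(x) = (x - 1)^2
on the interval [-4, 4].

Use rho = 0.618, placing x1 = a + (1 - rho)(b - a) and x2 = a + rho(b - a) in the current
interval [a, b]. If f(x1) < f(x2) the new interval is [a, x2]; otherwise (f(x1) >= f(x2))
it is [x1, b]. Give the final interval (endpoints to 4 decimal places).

Golden section search for min of f(x) = (x - 1)^2 on [-4, 4].
Each step: x1 = a + (1 - rho)(b - a), x2 = a + rho(b - a); if f(x1) < f(x2) keep [a, x2], otherwise keep [x1, b].
Step 1: [-4.0000, 4.0000], x1=-0.9440 (f=3.7791), x2=0.9440 (f=0.0031); f(x1) > f(x2) => keep [-0.9440, 4.0000]
Step 2: [-0.9440, 4.0000], x1=0.9446 (f=0.0031), x2=2.1114 (f=1.2352); f(x1) < f(x2) => keep [-0.9440, 2.1114]
Step 3: [-0.9440, 2.1114], x1=0.2232 (f=0.6035), x2=0.9442 (f=0.0031); f(x1) > f(x2) => keep [0.2232, 2.1114]
Final interval: [0.2232, 2.1114]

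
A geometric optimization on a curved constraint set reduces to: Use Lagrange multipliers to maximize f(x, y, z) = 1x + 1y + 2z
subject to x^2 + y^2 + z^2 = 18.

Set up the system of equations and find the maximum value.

Lagrange conditions: 1 = 2*lambda*x, 1 = 2*lambda*y, 2 = 2*lambda*z
So x:1 = y:1 = z:2, i.e. x = 1t, y = 1t, z = 2t
Constraint: t^2*(1^2 + 1^2 + 2^2) = 18
  t^2 * 6 = 18  =>  t = sqrt(3)
Maximum = 1*1t + 1*1t + 2*2t = 6*sqrt(3) = sqrt(108)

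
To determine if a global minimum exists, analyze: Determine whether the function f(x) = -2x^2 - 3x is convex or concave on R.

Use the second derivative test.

f(x) = -2x^2 - 3x
f'(x) = -4x - 3
f''(x) = -4
Since f''(x) = -4 < 0 for all x, f is concave on R.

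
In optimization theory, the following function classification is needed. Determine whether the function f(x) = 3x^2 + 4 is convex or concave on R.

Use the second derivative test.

f(x) = 3x^2 + 4
f'(x) = 6x + 0
f''(x) = 6
Since f''(x) = 6 > 0 for all x, f is convex on R.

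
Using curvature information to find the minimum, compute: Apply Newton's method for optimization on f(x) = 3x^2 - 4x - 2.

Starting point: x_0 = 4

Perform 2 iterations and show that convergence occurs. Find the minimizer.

f(x) = 3x^2 - 4x - 2, f'(x) = 6x + (-4), f''(x) = 6
Step 1: f'(4) = 20, x_1 = 4 - 20/6 = 2/3
Step 2: f'(2/3) = 0, x_2 = 2/3 (converged)
Newton's method converges in 1 step for quadratics.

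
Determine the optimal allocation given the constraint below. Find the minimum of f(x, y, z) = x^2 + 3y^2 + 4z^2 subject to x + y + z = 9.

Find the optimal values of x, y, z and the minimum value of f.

Using Lagrange multipliers on f = x^2 + 3y^2 + 4z^2 with constraint x + y + z = 9:
Conditions: 2*1*x = lambda, 2*3*y = lambda, 2*4*z = lambda
So x = lambda/2, y = lambda/6, z = lambda/8
Substituting into constraint: lambda * (19/24) = 9
lambda = 216/19
x = 108/19, y = 36/19, z = 27/19
Minimum value = 972/19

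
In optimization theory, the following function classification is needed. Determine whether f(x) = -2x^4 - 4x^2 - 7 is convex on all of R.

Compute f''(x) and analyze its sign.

f(x) = -2x^4 - 4x^2 - 7
f'(x) = -8x^3 + -8x
f''(x) = -24x^2 + -8
f''(x) = -24x^2 + -8 <= -8 < 0 for all x
Therefore, f is concave on R.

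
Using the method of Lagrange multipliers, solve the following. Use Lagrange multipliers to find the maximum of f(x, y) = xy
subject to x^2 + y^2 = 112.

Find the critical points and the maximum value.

Lagrange conditions: y = 2*lambda*x and x = 2*lambda*y
If x = 0 then y = 0, violating the constraint, so x, y != 0.
Dividing: y/x = x/y => x^2 = y^2 => y = x or y = -x
Constraint: 2x^2 = 112 => x^2 = 56 => x = +/-sqrt(56)
Critical points: (sqrt(56), sqrt(56)), (-sqrt(56), -sqrt(56)), (sqrt(56), -sqrt(56)), (-sqrt(56), sqrt(56))
  y = x:  xy = x^2 = 56  at (sqrt(56), sqrt(56)) and (-sqrt(56), -sqrt(56))
  y = -x: xy = -x^2 = -56 at (sqrt(56), -sqrt(56)) and (-sqrt(56), sqrt(56))
Maximum xy = 56 at (sqrt(56), sqrt(56)) and (-sqrt(56), -sqrt(56))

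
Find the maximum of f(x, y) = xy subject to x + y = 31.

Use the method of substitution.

Substitute y = 31 - x into f(x,y) = xy:
g(x) = x(31 - x) = 31x - x^2
g'(x) = 31 - 2x = 0  =>  x = 31/2
y = 31 - 31/2 = 31/2
Maximum value = (31/2) * (31/2) = 961/4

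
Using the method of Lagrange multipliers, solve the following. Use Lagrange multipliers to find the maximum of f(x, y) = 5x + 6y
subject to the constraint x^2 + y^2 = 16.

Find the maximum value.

Set up Lagrange conditions: grad f = lambda * grad g
  5 = 2*lambda*x
  6 = 2*lambda*y
From these: x/y = 5/6, so x = 5t, y = 6t for some t.
Substitute into constraint: (5t)^2 + (6t)^2 = 16
  t^2 * 61 = 16
  t = sqrt(16/61)
Maximum = 5*x + 6*y = (5^2 + 6^2)*t = 61 * sqrt(16/61) = sqrt(976)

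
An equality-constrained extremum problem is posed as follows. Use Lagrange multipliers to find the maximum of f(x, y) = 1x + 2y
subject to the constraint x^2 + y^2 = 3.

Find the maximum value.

Set up Lagrange conditions: grad f = lambda * grad g
  1 = 2*lambda*x
  2 = 2*lambda*y
From these: x/y = 1/2, so x = 1t, y = 2t for some t.
Substitute into constraint: (1t)^2 + (2t)^2 = 3
  t^2 * 5 = 3
  t = sqrt(3/5)
Maximum = 1*x + 2*y = (1^2 + 2^2)*t = 5 * sqrt(3/5) = sqrt(15)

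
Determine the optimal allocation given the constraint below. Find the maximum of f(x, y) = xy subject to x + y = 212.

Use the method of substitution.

Substitute y = 212 - x into f(x,y) = xy:
g(x) = x(212 - x) = 212x - x^2
g'(x) = 212 - 2x = 0  =>  x = 106
y = 212 - 106 = 106
Maximum value = 106 * 106 = 11236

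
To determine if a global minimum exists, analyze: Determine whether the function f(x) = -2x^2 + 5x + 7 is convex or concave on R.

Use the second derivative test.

f(x) = -2x^2 + 5x + 7
f'(x) = -4x + 5
f''(x) = -4
Since f''(x) = -4 < 0 for all x, f is concave on R.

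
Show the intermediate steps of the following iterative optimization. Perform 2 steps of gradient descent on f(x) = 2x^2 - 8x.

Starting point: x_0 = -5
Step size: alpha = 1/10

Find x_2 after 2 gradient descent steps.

f(x) = 2x^2 - 8x, f'(x) = 4x + (-8)
Step 1: f'(-5) = -28, x_1 = -5 - 1/10 * -28 = -11/5
Step 2: f'(-11/5) = -84/5, x_2 = -11/5 - 1/10 * -84/5 = -13/25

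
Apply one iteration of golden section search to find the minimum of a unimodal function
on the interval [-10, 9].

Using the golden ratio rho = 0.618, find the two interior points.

Golden section search on [-10, 9].
Golden ratio rho = 0.618 (approx).
Interior points:
  x_1 = -10 + (1-0.618)*19 = -2.7420
  x_2 = -10 + 0.618*19 = 1.7420
Compare f(x_1) and f(x_2) to determine which subinterval to keep.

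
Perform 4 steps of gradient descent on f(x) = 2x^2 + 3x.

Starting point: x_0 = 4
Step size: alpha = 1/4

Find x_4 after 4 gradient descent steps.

f(x) = 2x^2 + 3x, f'(x) = 4x + (3)
Step 1: f'(4) = 19, x_1 = 4 - 1/4 * 19 = -3/4
Step 2: f'(-3/4) = 0, x_2 = -3/4 - 1/4 * 0 = -3/4
Step 3: f'(-3/4) = 0, x_3 = -3/4 - 1/4 * 0 = -3/4
Step 4: f'(-3/4) = 0, x_4 = -3/4 - 1/4 * 0 = -3/4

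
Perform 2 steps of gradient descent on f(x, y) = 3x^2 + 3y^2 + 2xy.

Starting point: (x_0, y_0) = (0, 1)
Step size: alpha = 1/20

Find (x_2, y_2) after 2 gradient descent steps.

f(x,y) = 3x^2 + 3y^2 + 2xy
grad_x = 6x + 2y, grad_y = 6y + 2x
Step 1: grad = (2, 6), (-1/10, 7/10)
Step 2: grad = (4/5, 4), (-7/50, 1/2)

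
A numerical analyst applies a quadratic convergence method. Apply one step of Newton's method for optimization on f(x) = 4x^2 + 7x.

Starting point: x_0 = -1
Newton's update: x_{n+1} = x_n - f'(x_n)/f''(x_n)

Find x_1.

f(x) = 4x^2 + 7x
f'(x) = 8x + (7), f''(x) = 8
Newton step: x_1 = x_0 - f'(x_0)/f''(x_0)
f'(-1) = -1
x_1 = -1 - -1/8 = -7/8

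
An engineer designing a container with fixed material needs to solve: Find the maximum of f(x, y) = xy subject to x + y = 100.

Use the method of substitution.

Substitute y = 100 - x into f(x,y) = xy:
g(x) = x(100 - x) = 100x - x^2
g'(x) = 100 - 2x = 0  =>  x = 50
y = 100 - 50 = 50
Maximum value = 50 * 50 = 2500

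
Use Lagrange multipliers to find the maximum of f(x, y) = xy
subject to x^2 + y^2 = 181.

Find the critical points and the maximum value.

Lagrange conditions: y = 2*lambda*x and x = 2*lambda*y
If x = 0 then y = 0, violating the constraint, so x, y != 0.
Dividing: y/x = x/y => x^2 = y^2 => y = x or y = -x
Constraint: 2x^2 = 181 => x^2 = 181/2 => x = +/-sqrt(181/2)
Critical points: (sqrt(181/2), sqrt(181/2)), (-sqrt(181/2), -sqrt(181/2)), (sqrt(181/2), -sqrt(181/2)), (-sqrt(181/2), sqrt(181/2))
  y = x:  xy = x^2 = 181/2  at (sqrt(181/2), sqrt(181/2)) and (-sqrt(181/2), -sqrt(181/2))
  y = -x: xy = -x^2 = -181/2 at (sqrt(181/2), -sqrt(181/2)) and (-sqrt(181/2), sqrt(181/2))
Maximum xy = 181/2 at (sqrt(181/2), sqrt(181/2)) and (-sqrt(181/2), -sqrt(181/2))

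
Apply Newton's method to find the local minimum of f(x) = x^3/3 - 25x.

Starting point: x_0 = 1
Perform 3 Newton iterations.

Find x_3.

f(x) = x^3/3 - 25x
f'(x) = x^2 - 25, f''(x) = 2x
Newton update: x_{n+1} = x_n - (x_n^2 - 25)/(2*x_n)
Step 1: x_0 = 1, f'=-24, f''=2, x_1 = 13
Step 2: x_1 = 13, f'=144, f''=26, x_2 = 97/13
Step 3: x_2 = 97/13, f'=5184/169, f''=194/13, x_3 = 6817/1261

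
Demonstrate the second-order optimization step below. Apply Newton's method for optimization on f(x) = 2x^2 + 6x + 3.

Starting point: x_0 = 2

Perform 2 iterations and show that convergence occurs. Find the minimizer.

f(x) = 2x^2 + 6x + 3, f'(x) = 4x + (6), f''(x) = 4
Step 1: f'(2) = 14, x_1 = 2 - 14/4 = -3/2
Step 2: f'(-3/2) = 0, x_2 = -3/2 (converged)
Newton's method converges in 1 step for quadratics.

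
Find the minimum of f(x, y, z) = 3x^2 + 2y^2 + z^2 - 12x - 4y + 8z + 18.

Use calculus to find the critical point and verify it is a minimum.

f(x,y,z) = 3x^2 + 2y^2 + z^2 - 12x - 4y + 8z + 18
df/dx = 6x + (-12) = 0 => x = 2
df/dy = 4y + (-4) = 0 => y = 1
df/dz = 2z + (8) = 0 => z = -4
f(2,1,-4) = 3*(2)^2 + 2*(1)^2 + 1*(-4)^2 + -12*(2) + -4*(1) + 8*(-4) + 18 = -12
Hessian is diagonal with entries 6, 4, 2 > 0, confirmed minimum.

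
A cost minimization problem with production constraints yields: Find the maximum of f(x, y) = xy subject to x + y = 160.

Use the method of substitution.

Substitute y = 160 - x into f(x,y) = xy:
g(x) = x(160 - x) = 160x - x^2
g'(x) = 160 - 2x = 0  =>  x = 80
y = 160 - 80 = 80
Maximum value = 80 * 80 = 6400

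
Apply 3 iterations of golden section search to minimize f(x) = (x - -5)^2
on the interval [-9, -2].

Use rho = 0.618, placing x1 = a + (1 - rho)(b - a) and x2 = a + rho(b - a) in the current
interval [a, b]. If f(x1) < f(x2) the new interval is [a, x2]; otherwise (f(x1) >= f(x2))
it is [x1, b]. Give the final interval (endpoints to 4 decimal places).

Golden section search for min of f(x) = (x - -5)^2 on [-9, -2].
Each step: x1 = a + (1 - rho)(b - a), x2 = a + rho(b - a); if f(x1) < f(x2) keep [a, x2], otherwise keep [x1, b].
Step 1: [-9.0000, -2.0000], x1=-6.3260 (f=1.7583), x2=-4.6740 (f=0.1063); f(x1) > f(x2) => keep [-6.3260, -2.0000]
Step 2: [-6.3260, -2.0000], x1=-4.6735 (f=0.1066), x2=-3.6525 (f=1.8157); f(x1) < f(x2) => keep [-6.3260, -3.6525]
Step 3: [-6.3260, -3.6525], x1=-5.3047 (f=0.0929), x2=-4.6738 (f=0.1064); f(x1) < f(x2) => keep [-6.3260, -4.6738]
Final interval: [-6.3260, -4.6738]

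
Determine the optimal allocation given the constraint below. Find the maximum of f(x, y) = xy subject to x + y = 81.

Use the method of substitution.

Substitute y = 81 - x into f(x,y) = xy:
g(x) = x(81 - x) = 81x - x^2
g'(x) = 81 - 2x = 0  =>  x = 81/2
y = 81 - 81/2 = 81/2
Maximum value = (81/2) * (81/2) = 6561/4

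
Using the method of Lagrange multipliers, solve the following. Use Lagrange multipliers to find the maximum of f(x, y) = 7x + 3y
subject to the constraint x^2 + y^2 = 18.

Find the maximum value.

Set up Lagrange conditions: grad f = lambda * grad g
  7 = 2*lambda*x
  3 = 2*lambda*y
From these: x/y = 7/3, so x = 7t, y = 3t for some t.
Substitute into constraint: (7t)^2 + (3t)^2 = 18
  t^2 * 58 = 18
  t = sqrt(18/58)
Maximum = 7*x + 3*y = (7^2 + 3^2)*t = 58 * sqrt(18/58) = sqrt(1044)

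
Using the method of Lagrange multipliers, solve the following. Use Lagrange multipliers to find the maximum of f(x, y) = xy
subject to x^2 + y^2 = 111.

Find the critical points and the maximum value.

Lagrange conditions: y = 2*lambda*x and x = 2*lambda*y
If x = 0 then y = 0, violating the constraint, so x, y != 0.
Dividing: y/x = x/y => x^2 = y^2 => y = x or y = -x
Constraint: 2x^2 = 111 => x^2 = 111/2 => x = +/-sqrt(111/2)
Critical points: (sqrt(111/2), sqrt(111/2)), (-sqrt(111/2), -sqrt(111/2)), (sqrt(111/2), -sqrt(111/2)), (-sqrt(111/2), sqrt(111/2))
  y = x:  xy = x^2 = 111/2  at (sqrt(111/2), sqrt(111/2)) and (-sqrt(111/2), -sqrt(111/2))
  y = -x: xy = -x^2 = -111/2 at (sqrt(111/2), -sqrt(111/2)) and (-sqrt(111/2), sqrt(111/2))
Maximum xy = 111/2 at (sqrt(111/2), sqrt(111/2)) and (-sqrt(111/2), -sqrt(111/2))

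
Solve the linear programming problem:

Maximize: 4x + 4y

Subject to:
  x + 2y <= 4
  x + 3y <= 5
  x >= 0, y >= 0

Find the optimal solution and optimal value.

Feasible vertices: (0, 0), (0, 5/3), (2, 1), (4, 0)
Objective 4x + 4y at each:
  (0, 0): 0
  (0, 5/3): 20/3
  (2, 1): 12
  (4, 0): 16
Maximum is 16 at (4, 0).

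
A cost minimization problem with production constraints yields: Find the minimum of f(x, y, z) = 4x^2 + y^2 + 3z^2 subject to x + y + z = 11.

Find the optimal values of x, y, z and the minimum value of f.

Using Lagrange multipliers on f = 4x^2 + y^2 + 3z^2 with constraint x + y + z = 11:
Conditions: 2*4*x = lambda, 2*1*y = lambda, 2*3*z = lambda
So x = lambda/8, y = lambda/2, z = lambda/6
Substituting into constraint: lambda * (19/24) = 11
lambda = 264/19
x = 33/19, y = 132/19, z = 44/19
Minimum value = 1452/19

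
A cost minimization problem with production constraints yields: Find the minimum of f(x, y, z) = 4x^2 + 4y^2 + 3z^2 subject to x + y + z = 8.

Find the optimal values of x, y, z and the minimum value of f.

Using Lagrange multipliers on f = 4x^2 + 4y^2 + 3z^2 with constraint x + y + z = 8:
Conditions: 2*4*x = lambda, 2*4*y = lambda, 2*3*z = lambda
So x = lambda/8, y = lambda/8, z = lambda/6
Substituting into constraint: lambda * (5/12) = 8
lambda = 96/5
x = 12/5, y = 12/5, z = 16/5
Minimum value = 384/5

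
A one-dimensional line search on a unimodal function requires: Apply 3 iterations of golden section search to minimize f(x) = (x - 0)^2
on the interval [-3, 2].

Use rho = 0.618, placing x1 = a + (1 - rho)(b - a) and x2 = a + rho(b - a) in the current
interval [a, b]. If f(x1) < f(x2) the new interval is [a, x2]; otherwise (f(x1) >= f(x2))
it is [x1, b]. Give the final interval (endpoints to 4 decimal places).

Golden section search for min of f(x) = (x - 0)^2 on [-3, 2].
Each step: x1 = a + (1 - rho)(b - a), x2 = a + rho(b - a); if f(x1) < f(x2) keep [a, x2], otherwise keep [x1, b].
Step 1: [-3.0000, 2.0000], x1=-1.0900 (f=1.1881), x2=0.0900 (f=0.0081); f(x1) > f(x2) => keep [-1.0900, 2.0000]
Step 2: [-1.0900, 2.0000], x1=0.0904 (f=0.0082), x2=0.8196 (f=0.6718); f(x1) < f(x2) => keep [-1.0900, 0.8196]
Step 3: [-1.0900, 0.8196], x1=-0.3605 (f=0.1300), x2=0.0901 (f=0.0081); f(x1) > f(x2) => keep [-0.3605, 0.8196]
Final interval: [-0.3605, 0.8196]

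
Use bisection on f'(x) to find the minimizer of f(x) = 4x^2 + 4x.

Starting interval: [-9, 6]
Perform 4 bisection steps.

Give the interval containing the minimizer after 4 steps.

Finding critical point of f(x) = 4x^2 + 4x using bisection on f'(x) = 8x + 4.
f'(x) = 0 when x = -1/2.
Starting interval: [-9, 6]
Step 1: mid = -3/2, f'(mid) = -8, new interval = [-3/2, 6]
Step 2: mid = 9/4, f'(mid) = 22, new interval = [-3/2, 9/4]
Step 3: mid = 3/8, f'(mid) = 7, new interval = [-3/2, 3/8]
Step 4: mid = -9/16, f'(mid) = -1/2, new interval = [-9/16, 3/8]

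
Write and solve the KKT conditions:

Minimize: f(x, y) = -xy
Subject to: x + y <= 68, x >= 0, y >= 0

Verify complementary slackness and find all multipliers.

Problem: min -xy s.t. x + y <= 68 (multiplier lambda), x >= 0 (mu_x), y >= 0 (mu_y)
KKT stationarity: -y + lambda - mu_x = 0, -x + lambda - mu_y = 0, with lambda, mu_x, mu_y >= 0
Complementary slackness: lambda*(x + y - 68) = 0, mu_x*x = 0, mu_y*y = 0
If lambda = 0: y = -mu_x <= 0 and x = -mu_y <= 0 force x = y = 0 with f = 0; but x = y = 34 is feasible with f = -1156 < 0, so this is not the minimum. Hence lambda > 0 and x + y = 68.
Try x > 0, y > 0 (so mu_x = mu_y = 0): y = lambda, x = lambda => x = y = lambda
x + y = 68 => 2*lambda = 68 => lambda = 34
x* = y* = 34 > 0, consistent with mu_x = mu_y = 0.
(Any feasible point with x = 0 or y = 0 has f = 0 > -1156, so the minimum is not on those boundaries.)
min(-xy) = -1156 (i.e. max xy = 1156)
Multipliers: lambda = 34, mu_x = 0, mu_y = 0
Complementary slackness: lambda*(x + y - 68) = 34*(34 + 34 - 68) = 0, mu_x*x = 0*34 = 0, mu_y*y = 0*34 = 0. Satisfied.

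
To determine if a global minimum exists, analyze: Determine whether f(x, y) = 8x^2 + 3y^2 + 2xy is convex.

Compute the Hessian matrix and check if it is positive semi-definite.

f(x,y) = 8x^2 + 3y^2 + 2xy
Hessian H = [[16, 2], [2, 6]]
trace(H) = 22, det(H) = 92
Eigenvalues: (22 +/- sqrt(116)) / 2 = 16.39, 5.615
Since both eigenvalues > 0, f is convex.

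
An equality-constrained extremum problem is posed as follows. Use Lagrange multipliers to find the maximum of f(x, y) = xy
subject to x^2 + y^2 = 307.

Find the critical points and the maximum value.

Lagrange conditions: y = 2*lambda*x and x = 2*lambda*y
If x = 0 then y = 0, violating the constraint, so x, y != 0.
Dividing: y/x = x/y => x^2 = y^2 => y = x or y = -x
Constraint: 2x^2 = 307 => x^2 = 307/2 => x = +/-sqrt(307/2)
Critical points: (sqrt(307/2), sqrt(307/2)), (-sqrt(307/2), -sqrt(307/2)), (sqrt(307/2), -sqrt(307/2)), (-sqrt(307/2), sqrt(307/2))
  y = x:  xy = x^2 = 307/2  at (sqrt(307/2), sqrt(307/2)) and (-sqrt(307/2), -sqrt(307/2))
  y = -x: xy = -x^2 = -307/2 at (sqrt(307/2), -sqrt(307/2)) and (-sqrt(307/2), sqrt(307/2))
Maximum xy = 307/2 at (sqrt(307/2), sqrt(307/2)) and (-sqrt(307/2), -sqrt(307/2))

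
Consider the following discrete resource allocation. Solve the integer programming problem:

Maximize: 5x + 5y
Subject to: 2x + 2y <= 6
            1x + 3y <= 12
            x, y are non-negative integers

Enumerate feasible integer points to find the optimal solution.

Constraint 1: 2x + 2y <= 6
Constraint 2: 1x + 3y <= 12
Feasible x range (need y >= 0): 0 <= x <= min(6/2, 12/1) => x in {0, ..., 3}.
Enumerate feasible integer points row by row (the coefficient of y is 5 > 0, so for each x the largest feasible y gives the best value):
  x = 0: y <= min((6 - 2*0)/2, (12 - 1*0)/3) => y in {0, ..., 3}; best 5*0 + 5*3 = 15
  x = 1: y <= min((6 - 2*1)/2, (12 - 1*1)/3) => y in {0, ..., 2}; best 5*1 + 5*2 = 15
  x = 2: y <= min((6 - 2*2)/2, (12 - 1*2)/3) => y in {0, ..., 1}; best 5*2 + 5*1 = 15
  x = 3: y <= min((6 - 2*3)/2, (12 - 1*3)/3) => y in {0}; best 5*3 + 5*0 = 15
The maximum 5x + 5y = 15 is achieved at x = 0, y = 3.
(The same value 15 is also attained at (1, 2), (2, 1), (3, 0).)
Check: 2*0 + 2*3 = 6 <= 6 and 1*0 + 3*3 = 9 <= 12.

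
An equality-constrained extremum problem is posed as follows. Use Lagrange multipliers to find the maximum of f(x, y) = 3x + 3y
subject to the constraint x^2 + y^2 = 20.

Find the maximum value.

Set up Lagrange conditions: grad f = lambda * grad g
  3 = 2*lambda*x
  3 = 2*lambda*y
From these: x/y = 3/3, so x = 3t, y = 3t for some t.
Substitute into constraint: (3t)^2 + (3t)^2 = 20
  t^2 * 18 = 20
  t = sqrt(20/18)
Maximum = 3*x + 3*y = (3^2 + 3^2)*t = 18 * sqrt(20/18) = sqrt(360)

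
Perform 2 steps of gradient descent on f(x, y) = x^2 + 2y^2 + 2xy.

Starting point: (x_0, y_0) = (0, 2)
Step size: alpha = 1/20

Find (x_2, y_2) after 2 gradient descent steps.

f(x,y) = x^2 + 2y^2 + 2xy
grad_x = 2x + 2y, grad_y = 4y + 2x
Step 1: grad = (4, 8), (-1/5, 8/5)
Step 2: grad = (14/5, 6), (-17/50, 13/10)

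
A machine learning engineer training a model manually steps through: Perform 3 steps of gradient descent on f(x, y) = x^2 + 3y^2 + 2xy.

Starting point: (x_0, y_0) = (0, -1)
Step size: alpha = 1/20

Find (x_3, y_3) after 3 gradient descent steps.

f(x,y) = x^2 + 3y^2 + 2xy
grad_x = 2x + 2y, grad_y = 6y + 2x
Step 1: grad = (-2, -6), (1/10, -7/10)
Step 2: grad = (-6/5, -4), (4/25, -1/2)
Step 3: grad = (-17/25, -67/25), (97/500, -183/500)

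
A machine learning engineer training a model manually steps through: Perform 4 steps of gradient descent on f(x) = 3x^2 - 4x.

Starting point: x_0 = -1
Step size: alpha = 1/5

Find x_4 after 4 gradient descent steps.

f(x) = 3x^2 - 4x, f'(x) = 6x + (-4)
Step 1: f'(-1) = -10, x_1 = -1 - 1/5 * -10 = 1
Step 2: f'(1) = 2, x_2 = 1 - 1/5 * 2 = 3/5
Step 3: f'(3/5) = -2/5, x_3 = 3/5 - 1/5 * -2/5 = 17/25
Step 4: f'(17/25) = 2/25, x_4 = 17/25 - 1/5 * 2/25 = 83/125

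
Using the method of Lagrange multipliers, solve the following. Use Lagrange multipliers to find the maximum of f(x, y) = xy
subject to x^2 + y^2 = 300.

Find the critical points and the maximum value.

Lagrange conditions: y = 2*lambda*x and x = 2*lambda*y
If x = 0 then y = 0, violating the constraint, so x, y != 0.
Dividing: y/x = x/y => x^2 = y^2 => y = x or y = -x
Constraint: 2x^2 = 300 => x^2 = 150 => x = +/-sqrt(150)
Critical points: (sqrt(150), sqrt(150)), (-sqrt(150), -sqrt(150)), (sqrt(150), -sqrt(150)), (-sqrt(150), sqrt(150))
  y = x:  xy = x^2 = 150  at (sqrt(150), sqrt(150)) and (-sqrt(150), -sqrt(150))
  y = -x: xy = -x^2 = -150 at (sqrt(150), -sqrt(150)) and (-sqrt(150), sqrt(150))
Maximum xy = 150 at (sqrt(150), sqrt(150)) and (-sqrt(150), -sqrt(150))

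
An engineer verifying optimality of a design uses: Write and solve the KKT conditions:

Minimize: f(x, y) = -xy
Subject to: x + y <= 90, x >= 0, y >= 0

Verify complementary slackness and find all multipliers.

Problem: min -xy s.t. x + y <= 90 (multiplier lambda), x >= 0 (mu_x), y >= 0 (mu_y)
KKT stationarity: -y + lambda - mu_x = 0, -x + lambda - mu_y = 0, with lambda, mu_x, mu_y >= 0
Complementary slackness: lambda*(x + y - 90) = 0, mu_x*x = 0, mu_y*y = 0
If lambda = 0: y = -mu_x <= 0 and x = -mu_y <= 0 force x = y = 0 with f = 0; but x = y = 45 is feasible with f = -2025 < 0, so this is not the minimum. Hence lambda > 0 and x + y = 90.
Try x > 0, y > 0 (so mu_x = mu_y = 0): y = lambda, x = lambda => x = y = lambda
x + y = 90 => 2*lambda = 90 => lambda = 45
x* = y* = 45 > 0, consistent with mu_x = mu_y = 0.
(Any feasible point with x = 0 or y = 0 has f = 0 > -2025, so the minimum is not on those boundaries.)
min(-xy) = -2025 (i.e. max xy = 2025)
Multipliers: lambda = 45, mu_x = 0, mu_y = 0
Complementary slackness: lambda*(x + y - 90) = 45*(45 + 45 - 90) = 0, mu_x*x = 0*45 = 0, mu_y*y = 0*45 = 0. Satisfied.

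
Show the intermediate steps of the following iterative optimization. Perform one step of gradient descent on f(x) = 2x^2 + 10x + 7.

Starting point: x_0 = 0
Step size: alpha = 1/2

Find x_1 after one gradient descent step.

f(x) = 2x^2 + 10x + 7
f'(x) = 4x + 10
f'(0) = 4*0 + (10) = 10
x_1 = x_0 - alpha * f'(x_0) = 0 - 1/2 * 10 = -5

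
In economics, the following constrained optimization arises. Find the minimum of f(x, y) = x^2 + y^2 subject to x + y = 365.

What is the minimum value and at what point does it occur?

Substitute y = 365 - x into f(x,y) = x^2 + y^2:
g(x) = x^2 + (365 - x)^2 = 2x^2 - 730x + 133225
g'(x) = 4x - 730 = 0  =>  x = 365/2
y = 365 - 365/2 = 365/2
Minimum value = (365/2)^2 + (365/2)^2 = 133225/2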